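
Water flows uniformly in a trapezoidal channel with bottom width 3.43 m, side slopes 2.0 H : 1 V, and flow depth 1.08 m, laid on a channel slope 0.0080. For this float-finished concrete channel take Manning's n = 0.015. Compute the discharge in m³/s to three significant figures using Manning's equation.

29.2 m³/s

A = (b + z·y)·y = (3.43 + 2.0×1.08)×1.08 = 6.037 m²
P = b + 2y√(1+z²) = 3.43 + 2×1.08×√(1+2.0²) = 8.260 m
R = A/P = 6.037/8.260 = 0.7309 m
Q = (1/n)·A·R^(2/3)·S^(1/2) = (1/0.015) × 6.037 × 0.7309^(2/3) × 0.0080^(1/2) = 29.21 m³/s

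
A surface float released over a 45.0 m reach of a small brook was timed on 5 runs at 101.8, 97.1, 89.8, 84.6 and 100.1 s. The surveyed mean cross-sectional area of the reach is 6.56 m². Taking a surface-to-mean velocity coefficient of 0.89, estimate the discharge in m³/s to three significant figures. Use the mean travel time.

2.77 m³/s

t̄ = (101.8 + 97.1 + 89.8 + 84.6 + 100.1) / 5 = 94.68 s
v_surface = L / t̄ = 45.0 / 94.68 = 0.4753 m/s
v_mean = 0.89 × 0.4753 = 0.4230 m/s
Q = A × v_mean = 6.56 × 0.4230 = 2.775 m³/s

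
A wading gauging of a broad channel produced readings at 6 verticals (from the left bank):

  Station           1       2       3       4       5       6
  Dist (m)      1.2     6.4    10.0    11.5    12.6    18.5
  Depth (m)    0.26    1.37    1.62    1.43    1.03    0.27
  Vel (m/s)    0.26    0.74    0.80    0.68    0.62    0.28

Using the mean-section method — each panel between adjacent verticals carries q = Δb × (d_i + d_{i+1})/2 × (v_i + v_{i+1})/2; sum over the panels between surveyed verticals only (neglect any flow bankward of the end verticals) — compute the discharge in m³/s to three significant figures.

10.6 m³/s

Panel 1-2: Δb = 5.2 m, d̄ = (0.26+1.37)/2 = 0.815, v̄ = (0.26+0.74)/2 = 0.5 → q = 5.2×0.815×0.5 = 2.119 m³/s
Panel 2-3: Δb = 3.6 m, d̄ = (1.37+1.62)/2 = 1.495, v̄ = (0.74+0.80)/2 = 0.77 → q = 3.6×1.495×0.77 = 4.144 m³/s
Panel 3-4: Δb = 1.5 m, d̄ = (1.62+1.43)/2 = 1.525, v̄ = (0.80+0.68)/2 = 0.74 → q = 1.5×1.525×0.74 = 1.693 m³/s
Panel 4-5: Δb = 1.1 m, d̄ = (1.43+1.03)/2 = 1.23, v̄ = (0.68+0.62)/2 = 0.65 → q = 1.1×1.23×0.65 = 0.8795 m³/s
Panel 5-6: Δb = 5.9 m, d̄ = (1.03+0.27)/2 = 0.65, v̄ = (0.62+0.28)/2 = 0.45 → q = 5.9×0.65×0.45 = 1.726 m³/s
Q = Σ q = 10.56 m³/s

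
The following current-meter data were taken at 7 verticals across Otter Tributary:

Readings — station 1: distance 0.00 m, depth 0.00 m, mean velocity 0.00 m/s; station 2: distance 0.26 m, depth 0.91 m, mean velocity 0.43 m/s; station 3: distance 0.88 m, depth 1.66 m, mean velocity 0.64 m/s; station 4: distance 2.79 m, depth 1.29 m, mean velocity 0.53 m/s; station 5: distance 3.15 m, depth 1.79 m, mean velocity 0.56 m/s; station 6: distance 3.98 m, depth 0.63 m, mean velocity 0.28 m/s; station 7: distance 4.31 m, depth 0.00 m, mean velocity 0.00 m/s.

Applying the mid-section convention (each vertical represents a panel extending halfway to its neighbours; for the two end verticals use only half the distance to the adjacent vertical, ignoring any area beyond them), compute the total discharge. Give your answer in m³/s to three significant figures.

2.99 m³/s

w_2 = (0.88 − 0.00)/2 = 0.44 m; q_2 = 0.43 × 0.91 × 0.44 = 0.1722 m³/s
w_3 = (2.79 − 0.26)/2 = 1.265 m; q_3 = 0.64 × 1.66 × 1.265 = 1.344 m³/s
w_4 = (3.15 − 0.88)/2 = 1.135 m; q_4 = 0.53 × 1.29 × 1.135 = 0.7760 m³/s
w_5 = (3.98 − 2.79)/2 = 0.595 m; q_5 = 0.56 × 1.79 × 0.595 = 0.5964 m³/s
w_6 = (4.31 − 3.15)/2 = 0.58 m; q_6 = 0.28 × 0.63 × 0.58 = 0.1023 m³/s
Stations 1, 7 contribute zero (depth or velocity is 0).
Q = Σ qᵢ = 2.991 m³/s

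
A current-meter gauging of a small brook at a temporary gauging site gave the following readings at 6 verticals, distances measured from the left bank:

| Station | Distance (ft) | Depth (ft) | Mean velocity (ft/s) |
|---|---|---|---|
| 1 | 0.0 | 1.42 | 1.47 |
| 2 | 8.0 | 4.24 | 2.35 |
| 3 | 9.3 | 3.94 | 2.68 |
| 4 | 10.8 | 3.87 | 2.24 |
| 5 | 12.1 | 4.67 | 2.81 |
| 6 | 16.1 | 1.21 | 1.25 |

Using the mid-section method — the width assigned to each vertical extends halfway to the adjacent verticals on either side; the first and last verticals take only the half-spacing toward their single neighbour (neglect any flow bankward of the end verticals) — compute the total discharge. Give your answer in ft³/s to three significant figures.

w_1 = (8.0 − 0.0)/2 = 4 ft; q_1 = 1.47 × 1.42 × 4 = 8.350 ft³/s
w_2 = (9.3 − 0.0)/2 = 4.65 ft; q_2 = 2.35 × 4.24 × 4.65 = 46.33 ft³/s
w_3 = (10.8 − 8.0)/2 = 1.4 ft; q_3 = 2.68 × 3.94 × 1.4 = 14.78 ft³/s
w_4 = (12.1 − 9.3)/2 = 1.4 ft; q_4 = 2.24 × 3.87 × 1.4 = 12.14 ft³/s
w_5 = (16.1 − 10.8)/2 = 2.65 ft; q_5 = 2.81 × 4.67 × 2.65 = 34.78 ft³/s
w_6 = (16.1 − 12.1)/2 = 2 ft; q_6 = 1.25 × 1.21 × 2 = 3.025 ft³/s
Q = Σ qᵢ = 119.4 ft³/s

119 ft³/s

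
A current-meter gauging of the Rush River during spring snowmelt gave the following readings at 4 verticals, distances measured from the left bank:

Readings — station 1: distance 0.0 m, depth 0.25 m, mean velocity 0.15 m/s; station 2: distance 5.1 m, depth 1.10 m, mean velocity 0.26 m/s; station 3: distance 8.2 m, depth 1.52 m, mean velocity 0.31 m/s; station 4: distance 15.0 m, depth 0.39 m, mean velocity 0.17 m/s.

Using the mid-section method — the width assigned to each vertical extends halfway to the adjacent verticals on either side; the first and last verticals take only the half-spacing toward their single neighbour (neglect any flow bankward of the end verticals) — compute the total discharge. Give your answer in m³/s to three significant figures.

3.83 m³/s

w_1 = (5.1 − 0.0)/2 = 2.55 m; q_1 = 0.15 × 0.25 × 2.55 = 0.09563 m³/s
w_2 = (8.2 − 0.0)/2 = 4.1 m; q_2 = 0.26 × 1.10 × 4.1 = 1.173 m³/s
w_3 = (15.0 − 5.1)/2 = 4.95 m; q_3 = 0.31 × 1.52 × 4.95 = 2.332 m³/s
w_4 = (15.0 − 8.2)/2 = 3.4 m; q_4 = 0.17 × 0.39 × 3.4 = 0.2254 m³/s
Q = Σ qᵢ = 3.826 m³/s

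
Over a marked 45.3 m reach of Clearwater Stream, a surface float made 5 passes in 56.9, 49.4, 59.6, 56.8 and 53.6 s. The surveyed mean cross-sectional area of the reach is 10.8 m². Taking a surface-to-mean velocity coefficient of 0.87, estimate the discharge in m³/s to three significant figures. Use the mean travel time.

t̄ = (56.9 + 49.4 + 59.6 + 56.8 + 53.6) / 5 = 55.26 s
v_surface = L / t̄ = 45.3 / 55.26 = 0.8198 m/s
v_mean = 0.87 × 0.8198 = 0.7132 m/s
Q = A × v_mean = 10.8 × 0.7132 = 7.702 m³/s

7.70 m³/s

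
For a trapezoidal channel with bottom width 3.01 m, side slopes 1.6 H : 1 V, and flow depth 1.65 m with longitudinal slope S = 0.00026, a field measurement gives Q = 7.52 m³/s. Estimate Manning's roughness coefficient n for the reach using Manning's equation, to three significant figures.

A = (b + z·y)·y = (3.01 + 1.6×1.65)×1.65 = 9.323 m²
P = b + 2y√(1+z²) = 3.01 + 2×1.65×√(1+1.6²) = 9.236 m
R = A/P = 9.323/9.236 = 1.009 m
n = (1/Q)·A·R^(2/3)·S^(1/2) = (1/7.52) × 9.323 × 1.006 × 0.01612 = 0.02011

0.0201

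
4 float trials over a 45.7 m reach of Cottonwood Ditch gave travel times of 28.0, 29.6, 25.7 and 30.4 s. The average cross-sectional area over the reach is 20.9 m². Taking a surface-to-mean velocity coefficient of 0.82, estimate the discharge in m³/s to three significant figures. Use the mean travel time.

27.6 m³/s

t̄ = (28.0 + 29.6 + 25.7 + 30.4) / 4 = 28.425 s
v_surface = L / t̄ = 45.7 / 28.425 = 1.608 m/s
v_mean = 0.82 × 1.608 = 1.318 m/s
Q = A × v_mean = 20.9 × 1.318 = 27.55 m³/s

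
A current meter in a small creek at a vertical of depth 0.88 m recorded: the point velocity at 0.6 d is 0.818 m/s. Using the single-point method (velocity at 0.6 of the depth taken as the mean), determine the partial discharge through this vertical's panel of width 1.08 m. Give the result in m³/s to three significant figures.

v̄ = v₀.₆ = 0.818 m/s
q = v̄ × d × w = 0.8180 × 0.88 × 1.08 = 0.7774 m³/s

0.777 m³/s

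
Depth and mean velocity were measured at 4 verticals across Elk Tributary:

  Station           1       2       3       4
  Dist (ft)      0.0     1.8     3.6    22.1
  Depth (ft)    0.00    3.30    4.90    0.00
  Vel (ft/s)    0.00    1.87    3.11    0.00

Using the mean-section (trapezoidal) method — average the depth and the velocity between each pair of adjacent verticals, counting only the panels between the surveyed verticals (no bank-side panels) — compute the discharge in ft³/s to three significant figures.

91.6 ft³/s

Panel 1-2: Δb = 1.8 ft, d̄ = (0.00+3.30)/2 = 1.65, v̄ = (0.00+1.87)/2 = 0.935 → q = 1.8×1.65×0.935 = 2.777 ft³/s
Panel 2-3: Δb = 1.8 ft, d̄ = (3.30+4.90)/2 = 4.1, v̄ = (1.87+3.11)/2 = 2.49 → q = 1.8×4.1×2.49 = 18.38 ft³/s
Panel 3-4: Δb = 18.5 ft, d̄ = (4.90+0.00)/2 = 2.45, v̄ = (3.11+0.00)/2 = 1.555 → q = 18.5×2.45×1.555 = 70.48 ft³/s
Q = Σ q = 91.63 ft³/s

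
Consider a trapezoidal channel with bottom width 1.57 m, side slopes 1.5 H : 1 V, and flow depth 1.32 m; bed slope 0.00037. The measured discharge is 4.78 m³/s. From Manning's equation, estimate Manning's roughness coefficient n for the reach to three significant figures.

0.0154

A = (b + z·y)·y = (1.57 + 1.5×1.32)×1.32 = 4.686 m²
P = b + 2y√(1+z²) = 1.57 + 2×1.32×√(1+1.5²) = 6.329 m
R = A/P = 4.686/6.329 = 0.7404 m
n = (1/Q)·A·R^(2/3)·S^(1/2) = (1/4.78) × 4.686 × 0.8184 × 0.01924 = 0.01543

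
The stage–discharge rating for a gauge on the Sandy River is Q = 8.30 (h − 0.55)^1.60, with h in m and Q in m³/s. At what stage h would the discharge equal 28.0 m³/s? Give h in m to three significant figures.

h − h₀ = (Q/C)^(1/b) = (28.0/8.30)^(1/1.60) = 2.138 m
h = 0.55 + 2.138 = 2.688 m

2.69 m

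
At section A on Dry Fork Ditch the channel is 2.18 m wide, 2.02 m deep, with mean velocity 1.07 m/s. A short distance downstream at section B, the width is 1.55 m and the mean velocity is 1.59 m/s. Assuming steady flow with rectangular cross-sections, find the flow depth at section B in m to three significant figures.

Q = A₁V₁ = (2.18×2.02) × 1.07 = 4.712 m³/s
d₂ = Q/(b₂ V₂) = 4.712/(1.55×1.59) = 1.912 m

1.91 m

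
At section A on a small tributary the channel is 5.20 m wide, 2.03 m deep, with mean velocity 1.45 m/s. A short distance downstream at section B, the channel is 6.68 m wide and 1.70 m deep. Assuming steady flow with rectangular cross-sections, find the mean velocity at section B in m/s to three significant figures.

1.35 m/s

Q = A₁V₁ = (5.20×2.03) × 1.45 = 15.31 m³/s
A₂ = 6.68 × 1.70 = 11.36 m²
V₂ = Q/A₂ = 15.31/11.36 = 1.348 m/s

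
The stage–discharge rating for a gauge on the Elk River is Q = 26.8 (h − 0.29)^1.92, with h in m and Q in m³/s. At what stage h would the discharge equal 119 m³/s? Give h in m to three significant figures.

h − h₀ = (Q/C)^(1/b) = (119/26.8)^(1/1.92) = 2.174 m
h = 0.29 + 2.174 = 2.464 m

2.46 m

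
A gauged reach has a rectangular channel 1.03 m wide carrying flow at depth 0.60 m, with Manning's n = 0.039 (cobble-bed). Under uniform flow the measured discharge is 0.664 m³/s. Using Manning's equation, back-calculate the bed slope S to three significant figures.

0.00972

A = b·y = 1.03 × 0.60 = 0.6180 m²
P = b + 2y = 1.03 + 2×0.60 = 2.230 m
R = A/P = 0.6180/2.230 = 0.2771 m
S = (Q·n / (1·A·R^(2/3)))² = (0.664×0.039 / (1×0.6180×0.4251))² = 0.009718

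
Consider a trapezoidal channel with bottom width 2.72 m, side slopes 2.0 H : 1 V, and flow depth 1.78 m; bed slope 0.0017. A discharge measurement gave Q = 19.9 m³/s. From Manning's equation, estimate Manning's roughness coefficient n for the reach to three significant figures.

0.0239

A = (b + z·y)·y = (2.72 + 2.0×1.78)×1.78 = 11.18 m²
P = b + 2y√(1+z²) = 2.72 + 2×1.78×√(1+2.0²) = 10.68 m
R = A/P = 11.18/10.68 = 1.047 m
n = (1/Q)·A·R^(2/3)·S^(1/2) = (1/19.9) × 11.18 × 1.031 × 0.04123 = 0.02388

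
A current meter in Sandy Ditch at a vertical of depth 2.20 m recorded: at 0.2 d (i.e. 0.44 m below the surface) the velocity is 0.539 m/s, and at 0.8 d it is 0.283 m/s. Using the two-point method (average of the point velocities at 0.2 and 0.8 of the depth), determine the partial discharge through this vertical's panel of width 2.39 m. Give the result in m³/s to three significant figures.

v̄ = (0.539 + 0.283) / 2 = 0.4110 m/s
q = v̄ × d × w = 0.4110 × 2.20 × 2.39 = 2.161 m³/s

2.16 m³/s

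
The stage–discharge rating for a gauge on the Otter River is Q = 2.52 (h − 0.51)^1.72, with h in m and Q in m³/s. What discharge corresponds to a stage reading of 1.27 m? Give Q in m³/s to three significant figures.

1.57 m³/s

Q = 2.52 × (1.27 − 0.51)^1.72 = 2.52 × 0.76^1.72 = 1.572 m³/s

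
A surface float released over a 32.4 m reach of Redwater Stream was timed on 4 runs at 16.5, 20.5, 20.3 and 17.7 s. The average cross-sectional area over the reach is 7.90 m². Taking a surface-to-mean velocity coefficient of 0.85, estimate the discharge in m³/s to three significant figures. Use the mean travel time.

t̄ = (16.5 + 20.5 + 20.3 + 17.7) / 4 = 18.75 s
v_surface = L / t̄ = 32.4 / 18.75 = 1.728 m/s
v_mean = 0.85 × 1.728 = 1.469 m/s
Q = A × v_mean = 7.90 × 1.469 = 11.60 m³/s

11.6 m³/s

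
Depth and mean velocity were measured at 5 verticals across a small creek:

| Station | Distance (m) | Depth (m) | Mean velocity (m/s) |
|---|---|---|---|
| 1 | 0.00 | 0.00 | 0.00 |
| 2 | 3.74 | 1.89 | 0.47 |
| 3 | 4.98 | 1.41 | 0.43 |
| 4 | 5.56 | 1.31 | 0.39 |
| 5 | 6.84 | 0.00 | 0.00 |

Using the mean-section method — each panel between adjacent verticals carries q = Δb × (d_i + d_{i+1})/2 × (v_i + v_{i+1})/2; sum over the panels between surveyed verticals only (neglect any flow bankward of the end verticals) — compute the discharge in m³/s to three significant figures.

Panel 1-2: Δb = 3.74 m, d̄ = (0.00+1.89)/2 = 0.945, v̄ = (0.00+0.47)/2 = 0.235 → q = 3.74×0.945×0.235 = 0.8306 m³/s
Panel 2-3: Δb = 1.24 m, d̄ = (1.89+1.41)/2 = 1.65, v̄ = (0.47+0.43)/2 = 0.45 → q = 1.24×1.65×0.45 = 0.9207 m³/s
Panel 3-4: Δb = 0.58 m, d̄ = (1.41+1.31)/2 = 1.36, v̄ = (0.43+0.39)/2 = 0.41 → q = 0.58×1.36×0.41 = 0.3234 m³/s
Panel 4-5: Δb = 1.28 m, d̄ = (1.31+0.00)/2 = 0.655, v̄ = (0.39+0.00)/2 = 0.195 → q = 1.28×0.655×0.195 = 0.1635 m³/s
Q = Σ q = 2.238 m³/s

2.24 m³/s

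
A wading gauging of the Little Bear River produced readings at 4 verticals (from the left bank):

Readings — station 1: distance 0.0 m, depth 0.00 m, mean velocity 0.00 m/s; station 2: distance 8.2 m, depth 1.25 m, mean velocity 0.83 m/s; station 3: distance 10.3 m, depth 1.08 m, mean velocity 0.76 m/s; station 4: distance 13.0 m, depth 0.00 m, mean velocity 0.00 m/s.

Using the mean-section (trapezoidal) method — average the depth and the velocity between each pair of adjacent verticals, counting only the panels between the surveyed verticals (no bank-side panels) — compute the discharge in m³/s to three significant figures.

4.63 m³/s

Panel 1-2: Δb = 8.2 m, d̄ = (0.00+1.25)/2 = 0.625, v̄ = (0.00+0.83)/2 = 0.415 → q = 8.2×0.625×0.415 = 2.127 m³/s
Panel 2-3: Δb = 2.1 m, d̄ = (1.25+1.08)/2 = 1.165, v̄ = (0.83+0.76)/2 = 0.795 → q = 2.1×1.165×0.795 = 1.945 m³/s
Panel 3-4: Δb = 2.7 m, d̄ = (1.08+0.00)/2 = 0.54, v̄ = (0.76+0.00)/2 = 0.38 → q = 2.7×0.54×0.38 = 0.5540 m³/s
Q = Σ q = 4.626 m³/s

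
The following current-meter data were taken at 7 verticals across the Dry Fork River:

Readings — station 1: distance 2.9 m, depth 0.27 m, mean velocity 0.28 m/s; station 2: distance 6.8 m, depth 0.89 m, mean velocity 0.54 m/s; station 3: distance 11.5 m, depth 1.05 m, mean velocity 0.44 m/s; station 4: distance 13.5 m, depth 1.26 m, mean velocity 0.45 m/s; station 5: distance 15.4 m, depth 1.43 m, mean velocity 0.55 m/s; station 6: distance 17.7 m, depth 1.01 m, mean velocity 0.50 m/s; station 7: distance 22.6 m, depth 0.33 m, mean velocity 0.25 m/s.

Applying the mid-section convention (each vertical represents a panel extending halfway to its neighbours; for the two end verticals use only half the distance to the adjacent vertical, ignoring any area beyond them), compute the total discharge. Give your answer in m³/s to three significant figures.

8.54 m³/s

w_1 = (6.8 − 2.9)/2 = 1.95 m; q_1 = 0.28 × 0.27 × 1.95 = 0.1474 m³/s
w_2 = (11.5 − 2.9)/2 = 4.3 m; q_2 = 0.54 × 0.89 × 4.3 = 2.067 m³/s
w_3 = (13.5 − 6.8)/2 = 3.35 m; q_3 = 0.44 × 1.05 × 3.35 = 1.548 m³/s
w_4 = (15.4 − 11.5)/2 = 1.95 m; q_4 = 0.45 × 1.26 × 1.95 = 1.106 m³/s
w_5 = (17.7 − 13.5)/2 = 2.1 m; q_5 = 0.55 × 1.43 × 2.1 = 1.652 m³/s
w_6 = (22.6 − 15.4)/2 = 3.6 m; q_6 = 0.50 × 1.01 × 3.6 = 1.818 m³/s
w_7 = (22.6 − 17.7)/2 = 2.45 m; q_7 = 0.25 × 0.33 × 2.45 = 0.2021 m³/s
Q = Σ qᵢ = 8.539 m³/s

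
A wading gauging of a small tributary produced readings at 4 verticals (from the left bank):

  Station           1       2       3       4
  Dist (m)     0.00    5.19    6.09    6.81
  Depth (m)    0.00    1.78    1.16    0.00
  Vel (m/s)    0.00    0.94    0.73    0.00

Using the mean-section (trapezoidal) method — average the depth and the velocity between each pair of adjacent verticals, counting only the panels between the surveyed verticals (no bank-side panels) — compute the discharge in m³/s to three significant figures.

Panel 1-2: Δb = 5.19 m, d̄ = (0.00+1.78)/2 = 0.89, v̄ = (0.00+0.94)/2 = 0.47 → q = 5.19×0.89×0.47 = 2.171 m³/s
Panel 2-3: Δb = 0.9 m, d̄ = (1.78+1.16)/2 = 1.47, v̄ = (0.94+0.73)/2 = 0.835 → q = 0.9×1.47×0.835 = 1.105 m³/s
Panel 3-4: Δb = 0.72 m, d̄ = (1.16+0.00)/2 = 0.58, v̄ = (0.73+0.00)/2 = 0.365 → q = 0.72×0.58×0.365 = 0.1524 m³/s
Q = Σ q = 3.428 m³/s

3.43 m³/s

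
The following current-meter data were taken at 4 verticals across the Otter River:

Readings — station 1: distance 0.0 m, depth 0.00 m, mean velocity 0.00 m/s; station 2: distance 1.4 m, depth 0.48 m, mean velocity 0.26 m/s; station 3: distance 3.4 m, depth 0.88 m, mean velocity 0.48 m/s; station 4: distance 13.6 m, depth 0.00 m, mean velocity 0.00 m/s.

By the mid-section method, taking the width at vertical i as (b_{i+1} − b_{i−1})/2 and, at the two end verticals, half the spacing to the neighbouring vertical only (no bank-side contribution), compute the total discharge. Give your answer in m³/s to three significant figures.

w_2 = (3.4 − 0.0)/2 = 1.7 m; q_2 = 0.26 × 0.48 × 1.7 = 0.2122 m³/s
w_3 = (13.6 − 1.4)/2 = 6.1 m; q_3 = 0.48 × 0.88 × 6.1 = 2.577 m³/s
Stations 1, 4 contribute zero (depth or velocity is 0).
Q = Σ qᵢ = 2.789 m³/s

2.79 m³/s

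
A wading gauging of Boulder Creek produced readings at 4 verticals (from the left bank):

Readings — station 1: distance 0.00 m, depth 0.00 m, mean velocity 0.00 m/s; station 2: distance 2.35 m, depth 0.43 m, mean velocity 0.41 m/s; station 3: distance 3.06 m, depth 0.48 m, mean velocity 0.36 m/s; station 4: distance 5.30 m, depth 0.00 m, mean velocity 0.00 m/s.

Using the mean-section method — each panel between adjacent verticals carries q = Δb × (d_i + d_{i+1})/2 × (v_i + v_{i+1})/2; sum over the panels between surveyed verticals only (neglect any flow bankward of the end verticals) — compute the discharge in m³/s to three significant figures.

0.325 m³/s

Panel 1-2: Δb = 2.35 m, d̄ = (0.00+0.43)/2 = 0.215, v̄ = (0.00+0.41)/2 = 0.205 → q = 2.35×0.215×0.205 = 0.1036 m³/s
Panel 2-3: Δb = 0.71 m, d̄ = (0.43+0.48)/2 = 0.455, v̄ = (0.41+0.36)/2 = 0.385 → q = 0.71×0.455×0.385 = 0.1244 m³/s
Panel 3-4: Δb = 2.24 m, d̄ = (0.48+0.00)/2 = 0.24, v̄ = (0.36+0.00)/2 = 0.18 → q = 2.24×0.24×0.18 = 0.09677 m³/s
Q = Σ q = 0.3247 m³/s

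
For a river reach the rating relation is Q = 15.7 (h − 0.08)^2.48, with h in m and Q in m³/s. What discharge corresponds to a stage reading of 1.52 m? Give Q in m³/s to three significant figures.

38.8 m³/s

Q = 15.7 × (1.52 − 0.08)^2.48 = 15.7 × 1.44^2.48 = 38.78 m³/s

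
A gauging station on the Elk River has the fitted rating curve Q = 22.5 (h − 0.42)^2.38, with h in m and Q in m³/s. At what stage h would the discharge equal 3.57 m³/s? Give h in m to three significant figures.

h − h₀ = (Q/C)^(1/b) = (3.57/22.5)^(1/2.38) = 0.4614 m
h = 0.42 + 0.4614 = 0.8814 m

0.881 m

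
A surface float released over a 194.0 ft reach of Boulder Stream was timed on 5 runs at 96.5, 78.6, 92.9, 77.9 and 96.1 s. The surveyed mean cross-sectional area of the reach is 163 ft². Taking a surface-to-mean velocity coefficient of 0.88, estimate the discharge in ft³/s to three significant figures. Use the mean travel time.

t̄ = (96.5 + 78.6 + 92.9 + 77.9 + 96.1) / 5 = 88.4 s
v_surface = L / t̄ = 194.0 / 88.4 = 2.195 ft/s
v_mean = 0.88 × 2.195 = 1.931 ft/s
Q = A × v_mean = 163 × 1.931 = 314.8 ft³/s

315 ft³/s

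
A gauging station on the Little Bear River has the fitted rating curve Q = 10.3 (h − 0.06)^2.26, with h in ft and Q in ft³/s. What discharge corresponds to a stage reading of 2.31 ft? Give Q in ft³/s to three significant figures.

Q = 10.3 × (2.31 − 0.06)^2.26 = 10.3 × 2.25^2.26 = 64.38 ft³/s

64.4 ft³/s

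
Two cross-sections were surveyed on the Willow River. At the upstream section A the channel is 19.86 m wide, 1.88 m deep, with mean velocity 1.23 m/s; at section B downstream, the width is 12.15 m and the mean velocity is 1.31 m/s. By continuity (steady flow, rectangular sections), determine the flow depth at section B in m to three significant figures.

Q = A₁V₁ = (19.86×1.88) × 1.23 = 45.92 m³/s
d₂ = Q/(b₂ V₂) = 45.92/(12.15×1.31) = 2.885 m

2.89 m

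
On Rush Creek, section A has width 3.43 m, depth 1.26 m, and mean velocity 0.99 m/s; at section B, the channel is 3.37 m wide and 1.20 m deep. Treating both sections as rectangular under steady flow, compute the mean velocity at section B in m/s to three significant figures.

1.06 m/s

Q = A₁V₁ = (3.43×1.26) × 0.99 = 4.279 m³/s
A₂ = 3.37 × 1.20 = 4.044 m²
V₂ = Q/A₂ = 4.279/4.044 = 1.058 m/s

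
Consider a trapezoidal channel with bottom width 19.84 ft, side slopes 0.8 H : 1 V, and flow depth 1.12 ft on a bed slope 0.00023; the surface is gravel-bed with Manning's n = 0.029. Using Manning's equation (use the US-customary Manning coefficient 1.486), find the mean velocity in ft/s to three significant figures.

A = (b + z·y)·y = (19.84 + 0.8×1.12)×1.12 = 23.22 ft²
P = b + 2y√(1+z²) = 19.84 + 2×1.12×√(1+0.8²) = 22.71 ft
R = A/P = 23.22/22.71 = 1.023 ft
Q = (1.486/n)·A·R^(2/3)·S^(1/2) = (1.486/0.029) × 23.22 × 1.023^(2/3) × 0.00023^(1/2) = 18.32 ft³/s
V = Q/A = 18.32/23.22 = 0.7888 ft/s

0.789 ft/s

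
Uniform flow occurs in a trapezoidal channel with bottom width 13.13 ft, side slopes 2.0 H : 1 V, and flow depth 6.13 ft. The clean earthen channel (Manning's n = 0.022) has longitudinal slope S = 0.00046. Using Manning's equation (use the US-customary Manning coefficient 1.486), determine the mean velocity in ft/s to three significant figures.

3.55 ft/s

A = (b + z·y)·y = (13.13 + 2.0×6.13)×6.13 = 155.6 ft²
P = b + 2y√(1+z²) = 13.13 + 2×6.13×√(1+2.0²) = 40.54 ft
R = A/P = 155.6/40.54 = 3.839 ft
Q = (1.486/n)·A·R^(2/3)·S^(1/2) = (1.486/0.022) × 155.6 × 3.839^(2/3) × 0.00046^(1/2) = 552.8 ft³/s
V = Q/A = 552.8/155.6 = 3.552 ft/s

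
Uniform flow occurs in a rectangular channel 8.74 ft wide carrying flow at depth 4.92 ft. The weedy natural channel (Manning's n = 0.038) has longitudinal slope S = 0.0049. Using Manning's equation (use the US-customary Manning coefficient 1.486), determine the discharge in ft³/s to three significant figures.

206 ft³/s

A = b·y = 8.74 × 4.92 = 43.00 ft²
P = b + 2y = 8.74 + 2×4.92 = 18.58 ft
R = A/P = 43.00/18.58 = 2.314 ft
Q = (1.486/n)·A·R^(2/3)·S^(1/2) = (1.486/0.038) × 43.00 × 2.314^(2/3) × 0.0049^(1/2) = 206.0 ft³/s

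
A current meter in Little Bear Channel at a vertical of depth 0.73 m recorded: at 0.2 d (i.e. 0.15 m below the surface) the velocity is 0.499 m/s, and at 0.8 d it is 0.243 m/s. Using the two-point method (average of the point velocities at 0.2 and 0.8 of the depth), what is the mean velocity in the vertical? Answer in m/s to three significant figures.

v̄ = (0.499 + 0.243) / 2 = 0.3710 m/s

0.371 m/s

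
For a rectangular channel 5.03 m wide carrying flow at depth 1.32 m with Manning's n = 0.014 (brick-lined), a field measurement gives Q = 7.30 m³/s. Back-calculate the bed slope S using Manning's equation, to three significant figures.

0.000287

A = b·y = 5.03 × 1.32 = 6.640 m²
P = b + 2y = 5.03 + 2×1.32 = 7.670 m
R = A/P = 6.640/7.670 = 0.8657 m
S = (Q·n / (1·A·R^(2/3)))² = (7.30×0.014 / (1×6.640×0.9083))² = 0.0002872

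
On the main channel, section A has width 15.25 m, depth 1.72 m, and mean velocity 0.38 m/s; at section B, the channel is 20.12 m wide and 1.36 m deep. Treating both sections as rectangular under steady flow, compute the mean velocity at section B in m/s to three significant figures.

Q = A₁V₁ = (15.25×1.72) × 0.38 = 9.967 m³/s
A₂ = 20.12 × 1.36 = 27.36 m²
V₂ = Q/A₂ = 9.967/27.36 = 0.3643 m/s

0.364 m/s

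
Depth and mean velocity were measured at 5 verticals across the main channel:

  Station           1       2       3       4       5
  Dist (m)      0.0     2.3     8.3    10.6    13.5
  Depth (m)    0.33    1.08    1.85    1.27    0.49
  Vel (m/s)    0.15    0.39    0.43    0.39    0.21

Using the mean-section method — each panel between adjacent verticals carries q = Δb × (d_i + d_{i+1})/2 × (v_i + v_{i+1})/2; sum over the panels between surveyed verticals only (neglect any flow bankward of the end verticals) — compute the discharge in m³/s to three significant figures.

6.28 m³/s

Panel 1-2: Δb = 2.3 m, d̄ = (0.33+1.08)/2 = 0.705, v̄ = (0.15+0.39)/2 = 0.27 → q = 2.3×0.705×0.27 = 0.4378 m³/s
Panel 2-3: Δb = 6 m, d̄ = (1.08+1.85)/2 = 1.465, v̄ = (0.39+0.43)/2 = 0.41 → q = 6×1.465×0.41 = 3.604 m³/s
Panel 3-4: Δb = 2.3 m, d̄ = (1.85+1.27)/2 = 1.56, v̄ = (0.43+0.39)/2 = 0.41 → q = 2.3×1.56×0.41 = 1.471 m³/s
Panel 4-5: Δb = 2.9 m, d̄ = (1.27+0.49)/2 = 0.88, v̄ = (0.39+0.21)/2 = 0.3 → q = 2.9×0.88×0.3 = 0.7656 m³/s
Q = Σ q = 6.278 m³/s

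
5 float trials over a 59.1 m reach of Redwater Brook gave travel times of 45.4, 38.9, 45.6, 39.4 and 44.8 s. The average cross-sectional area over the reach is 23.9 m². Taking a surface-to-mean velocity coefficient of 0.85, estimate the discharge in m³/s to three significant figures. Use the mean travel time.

28.0 m³/s

t̄ = (45.4 + 38.9 + 45.6 + 39.4 + 44.8) / 5 = 42.82 s
v_surface = L / t̄ = 59.1 / 42.82 = 1.380 m/s
v_mean = 0.85 × 1.380 = 1.173 m/s
Q = A × v_mean = 23.9 × 1.173 = 28.04 m³/s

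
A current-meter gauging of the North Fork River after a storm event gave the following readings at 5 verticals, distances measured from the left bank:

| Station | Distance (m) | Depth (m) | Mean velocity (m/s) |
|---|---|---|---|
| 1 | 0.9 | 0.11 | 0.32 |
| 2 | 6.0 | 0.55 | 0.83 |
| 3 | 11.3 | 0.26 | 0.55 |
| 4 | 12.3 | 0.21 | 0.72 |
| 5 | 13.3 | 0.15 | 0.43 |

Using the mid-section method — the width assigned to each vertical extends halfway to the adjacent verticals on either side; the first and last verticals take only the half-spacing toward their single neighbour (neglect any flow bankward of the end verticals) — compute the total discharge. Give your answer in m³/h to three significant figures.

w_1 = (6.0 − 0.9)/2 = 2.55 m; q_1 = 0.32 × 0.11 × 2.55 = 0.08976 m³/s
w_2 = (11.3 − 0.9)/2 = 5.2 m; q_2 = 0.83 × 0.55 × 5.2 = 2.374 m³/s
w_3 = (12.3 − 6.0)/2 = 3.15 m; q_3 = 0.55 × 0.26 × 3.15 = 0.4505 m³/s
w_4 = (13.3 − 11.3)/2 = 1 m; q_4 = 0.72 × 0.21 × 1 = 0.1512 m³/s
w_5 = (13.3 − 12.3)/2 = 0.5 m; q_5 = 0.43 × 0.15 × 0.5 = 0.03225 m³/s
Q = Σ qᵢ = 3.097 m³/s
= 3.097 × 3600 = 11150 m³/h

11200 m³/h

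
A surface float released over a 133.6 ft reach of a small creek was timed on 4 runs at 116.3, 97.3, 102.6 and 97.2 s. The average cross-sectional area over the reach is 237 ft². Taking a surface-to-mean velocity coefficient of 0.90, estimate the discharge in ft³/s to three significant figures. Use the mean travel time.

t̄ = (116.3 + 97.3 + 102.6 + 97.2) / 4 = 103.35 s
v_surface = L / t̄ = 133.6 / 103.35 = 1.293 ft/s
v_mean = 0.90 × 1.293 = 1.163 ft/s
Q = A × v_mean = 237 × 1.163 = 275.7 ft³/s

276 ft³/s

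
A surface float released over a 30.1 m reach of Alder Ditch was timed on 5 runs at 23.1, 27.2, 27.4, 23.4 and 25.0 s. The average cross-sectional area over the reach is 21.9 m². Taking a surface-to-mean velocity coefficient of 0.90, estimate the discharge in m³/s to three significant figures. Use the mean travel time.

t̄ = (23.1 + 27.2 + 27.4 + 23.4 + 25.0) / 5 = 25.22 s
v_surface = L / t̄ = 30.1 / 25.22 = 1.193 m/s
v_mean = 0.90 × 1.193 = 1.074 m/s
Q = A × v_mean = 21.9 × 1.074 = 23.52 m³/s

23.5 m³/s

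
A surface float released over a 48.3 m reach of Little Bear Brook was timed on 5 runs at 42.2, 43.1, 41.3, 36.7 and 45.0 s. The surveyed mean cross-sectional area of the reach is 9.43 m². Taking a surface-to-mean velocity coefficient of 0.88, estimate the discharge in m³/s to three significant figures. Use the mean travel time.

9.62 m³/s

t̄ = (42.2 + 43.1 + 41.3 + 36.7 + 45.0) / 5 = 41.66 s
v_surface = L / t̄ = 48.3 / 41.66 = 1.159 m/s
v_mean = 0.88 × 1.159 = 1.020 m/s
Q = A × v_mean = 9.43 × 1.020 = 9.621 m³/s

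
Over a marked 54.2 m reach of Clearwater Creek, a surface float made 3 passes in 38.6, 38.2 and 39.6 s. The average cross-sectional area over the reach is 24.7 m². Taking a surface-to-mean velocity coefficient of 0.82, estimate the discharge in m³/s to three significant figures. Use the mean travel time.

28.3 m³/s

t̄ = (38.6 + 38.2 + 39.6) / 3 = 38.8 s
v_surface = L / t̄ = 54.2 / 38.8 = 1.397 m/s
v_mean = 0.82 × 1.397 = 1.145 m/s
Q = A × v_mean = 24.7 × 1.145 = 28.29 m³/s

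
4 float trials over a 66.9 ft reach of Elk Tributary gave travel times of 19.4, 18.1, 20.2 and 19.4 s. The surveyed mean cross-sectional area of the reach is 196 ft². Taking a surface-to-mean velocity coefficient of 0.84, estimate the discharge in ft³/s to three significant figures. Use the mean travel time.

t̄ = (19.4 + 18.1 + 20.2 + 19.4) / 4 = 19.275 s
v_surface = L / t̄ = 66.9 / 19.275 = 3.471 ft/s
v_mean = 0.84 × 3.471 = 2.915 ft/s
Q = A × v_mean = 196 × 2.915 = 571.4 ft³/s

571 ft³/s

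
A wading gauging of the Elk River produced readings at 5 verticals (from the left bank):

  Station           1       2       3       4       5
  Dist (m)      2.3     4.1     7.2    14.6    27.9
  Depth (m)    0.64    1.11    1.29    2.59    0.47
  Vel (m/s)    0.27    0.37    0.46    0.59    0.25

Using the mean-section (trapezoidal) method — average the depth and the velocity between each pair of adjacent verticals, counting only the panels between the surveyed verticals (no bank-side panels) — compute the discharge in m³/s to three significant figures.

Panel 1-2: Δb = 1.8 m, d̄ = (0.64+1.11)/2 = 0.875, v̄ = (0.27+0.37)/2 = 0.32 → q = 1.8×0.875×0.32 = 0.5040 m³/s
Panel 2-3: Δb = 3.1 m, d̄ = (1.11+1.29)/2 = 1.2, v̄ = (0.37+0.46)/2 = 0.415 → q = 3.1×1.2×0.415 = 1.544 m³/s
Panel 3-4: Δb = 7.4 m, d̄ = (1.29+2.59)/2 = 1.94, v̄ = (0.46+0.59)/2 = 0.525 → q = 7.4×1.94×0.525 = 7.537 m³/s
Panel 4-5: Δb = 13.3 m, d̄ = (2.59+0.47)/2 = 1.53, v̄ = (0.59+0.25)/2 = 0.42 → q = 13.3×1.53×0.42 = 8.547 m³/s
Q = Σ q = 18.13 m³/s

18.1 m³/s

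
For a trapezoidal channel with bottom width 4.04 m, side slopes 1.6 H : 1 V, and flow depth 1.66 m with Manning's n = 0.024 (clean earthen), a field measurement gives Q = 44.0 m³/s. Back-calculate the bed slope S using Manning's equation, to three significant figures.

0.00816

A = (b + z·y)·y = (4.04 + 1.6×1.66)×1.66 = 11.12 m²
P = b + 2y√(1+z²) = 4.04 + 2×1.66×√(1+1.6²) = 10.30 m
R = A/P = 11.12/10.30 = 1.079 m
S = (Q·n / (1·A·R^(2/3)))² = (44.0×0.024 / (1×11.12×1.052))² = 0.008158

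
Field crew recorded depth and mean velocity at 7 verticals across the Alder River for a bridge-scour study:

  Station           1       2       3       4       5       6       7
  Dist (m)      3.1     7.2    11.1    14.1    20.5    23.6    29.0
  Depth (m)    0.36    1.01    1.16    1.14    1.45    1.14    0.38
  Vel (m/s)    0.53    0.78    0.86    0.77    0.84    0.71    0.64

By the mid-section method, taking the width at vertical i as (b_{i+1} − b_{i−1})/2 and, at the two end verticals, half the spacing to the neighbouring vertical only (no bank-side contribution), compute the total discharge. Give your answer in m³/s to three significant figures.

w_1 = (7.2 − 3.1)/2 = 2.05 m; q_1 = 0.53 × 0.36 × 2.05 = 0.3911 m³/s
w_2 = (11.1 − 3.1)/2 = 4 m; q_2 = 0.78 × 1.01 × 4 = 3.151 m³/s
w_3 = (14.1 − 7.2)/2 = 3.45 m; q_3 = 0.86 × 1.16 × 3.45 = 3.442 m³/s
w_4 = (20.5 − 11.1)/2 = 4.7 m; q_4 = 0.77 × 1.14 × 4.7 = 4.126 m³/s
w_5 = (23.6 − 14.1)/2 = 4.75 m; q_5 = 0.84 × 1.45 × 4.75 = 5.786 m³/s
w_6 = (29.0 − 20.5)/2 = 4.25 m; q_6 = 0.71 × 1.14 × 4.25 = 3.440 m³/s
w_7 = (29.0 − 23.6)/2 = 2.7 m; q_7 = 0.64 × 0.38 × 2.7 = 0.6566 m³/s
Q = Σ qᵢ = 20.99 m³/s

21.0 m³/s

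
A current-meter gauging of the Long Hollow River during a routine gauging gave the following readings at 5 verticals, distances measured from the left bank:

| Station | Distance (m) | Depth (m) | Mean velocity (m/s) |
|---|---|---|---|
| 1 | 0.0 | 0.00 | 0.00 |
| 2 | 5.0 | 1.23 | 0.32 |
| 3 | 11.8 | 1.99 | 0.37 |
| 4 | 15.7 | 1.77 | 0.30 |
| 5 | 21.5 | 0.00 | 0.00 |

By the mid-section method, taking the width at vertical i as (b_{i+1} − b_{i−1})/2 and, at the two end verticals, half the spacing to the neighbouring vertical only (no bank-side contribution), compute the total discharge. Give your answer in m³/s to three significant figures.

w_2 = (11.8 − 0.0)/2 = 5.9 m; q_2 = 0.32 × 1.23 × 5.9 = 2.322 m³/s
w_3 = (15.7 − 5.0)/2 = 5.35 m; q_3 = 0.37 × 1.99 × 5.35 = 3.939 m³/s
w_4 = (21.5 − 11.8)/2 = 4.85 m; q_4 = 0.30 × 1.77 × 4.85 = 2.575 m³/s
Stations 1, 5 contribute zero (depth or velocity is 0).
Q = Σ qᵢ = 8.837 m³/s

8.84 m³/s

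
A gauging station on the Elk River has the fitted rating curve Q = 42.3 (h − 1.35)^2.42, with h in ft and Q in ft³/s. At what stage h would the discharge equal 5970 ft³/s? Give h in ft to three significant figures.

h − h₀ = (Q/C)^(1/b) = (5970/42.3)^(1/2.42) = 7.732 ft
h = 1.35 + 7.732 = 9.082 ft

9.08 ft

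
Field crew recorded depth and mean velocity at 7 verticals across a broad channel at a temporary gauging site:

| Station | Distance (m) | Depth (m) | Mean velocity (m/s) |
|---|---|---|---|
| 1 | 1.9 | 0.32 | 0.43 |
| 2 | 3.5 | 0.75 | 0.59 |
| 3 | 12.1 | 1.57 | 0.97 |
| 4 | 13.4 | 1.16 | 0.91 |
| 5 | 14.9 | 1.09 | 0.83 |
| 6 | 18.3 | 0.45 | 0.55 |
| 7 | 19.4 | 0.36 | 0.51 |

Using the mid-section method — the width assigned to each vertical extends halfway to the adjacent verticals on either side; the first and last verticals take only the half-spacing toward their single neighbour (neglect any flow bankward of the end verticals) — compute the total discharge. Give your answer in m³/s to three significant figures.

14.3 m³/s

w_1 = (3.5 − 1.9)/2 = 0.8 m; q_1 = 0.43 × 0.32 × 0.8 = 0.1101 m³/s
w_2 = (12.1 − 1.9)/2 = 5.1 m; q_2 = 0.59 × 0.75 × 5.1 = 2.257 m³/s
w_3 = (13.4 − 3.5)/2 = 4.95 m; q_3 = 0.97 × 1.57 × 4.95 = 7.538 m³/s
w_4 = (14.9 − 12.1)/2 = 1.4 m; q_4 = 0.91 × 1.16 × 1.4 = 1.478 m³/s
w_5 = (18.3 − 13.4)/2 = 2.45 m; q_5 = 0.83 × 1.09 × 2.45 = 2.217 m³/s
w_6 = (19.4 − 14.9)/2 = 2.25 m; q_6 = 0.55 × 0.45 × 2.25 = 0.5569 m³/s
w_7 = (19.4 − 18.3)/2 = 0.55 m; q_7 = 0.51 × 0.36 × 0.55 = 0.1010 m³/s
Q = Σ qᵢ = 14.26 m³/s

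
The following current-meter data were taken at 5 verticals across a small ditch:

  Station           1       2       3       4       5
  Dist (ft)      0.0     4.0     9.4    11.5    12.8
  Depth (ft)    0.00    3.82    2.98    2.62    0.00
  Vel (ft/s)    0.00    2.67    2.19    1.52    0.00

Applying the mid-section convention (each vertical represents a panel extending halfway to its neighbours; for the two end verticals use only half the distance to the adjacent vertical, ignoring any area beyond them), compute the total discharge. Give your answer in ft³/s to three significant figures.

79.2 ft³/s

w_2 = (9.4 − 0.0)/2 = 4.7 ft; q_2 = 2.67 × 3.82 × 4.7 = 47.94 ft³/s
w_3 = (11.5 − 4.0)/2 = 3.75 ft; q_3 = 2.19 × 2.98 × 3.75 = 24.47 ft³/s
w_4 = (12.8 − 9.4)/2 = 1.7 ft; q_4 = 1.52 × 2.62 × 1.7 = 6.770 ft³/s
Stations 1, 5 contribute zero (depth or velocity is 0).
Q = Σ qᵢ = 79.18 ft³/s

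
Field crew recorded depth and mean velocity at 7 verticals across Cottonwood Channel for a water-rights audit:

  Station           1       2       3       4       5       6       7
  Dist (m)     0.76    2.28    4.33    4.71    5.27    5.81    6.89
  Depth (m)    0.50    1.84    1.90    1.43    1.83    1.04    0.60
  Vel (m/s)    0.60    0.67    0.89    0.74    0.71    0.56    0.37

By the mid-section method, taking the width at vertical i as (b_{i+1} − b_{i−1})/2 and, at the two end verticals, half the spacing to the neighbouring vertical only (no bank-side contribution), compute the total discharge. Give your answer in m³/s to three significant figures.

w_1 = (2.28 − 0.76)/2 = 0.76 m; q_1 = 0.60 × 0.50 × 0.76 = 0.2280 m³/s
w_2 = (4.33 − 0.76)/2 = 1.785 m; q_2 = 0.67 × 1.84 × 1.785 = 2.201 m³/s
w_3 = (4.71 − 2.28)/2 = 1.215 m; q_3 = 0.89 × 1.90 × 1.215 = 2.055 m³/s
w_4 = (5.27 − 4.33)/2 = 0.47 m; q_4 = 0.74 × 1.43 × 0.47 = 0.4974 m³/s
w_5 = (5.81 − 4.71)/2 = 0.55 m; q_5 = 0.71 × 1.83 × 0.55 = 0.7146 m³/s
w_6 = (6.89 − 5.27)/2 = 0.81 m; q_6 = 0.56 × 1.04 × 0.81 = 0.4717 m³/s
w_7 = (6.89 − 5.81)/2 = 0.54 m; q_7 = 0.37 × 0.60 × 0.54 = 0.1199 m³/s
Q = Σ qᵢ = 6.287 m³/s

6.29 m³/s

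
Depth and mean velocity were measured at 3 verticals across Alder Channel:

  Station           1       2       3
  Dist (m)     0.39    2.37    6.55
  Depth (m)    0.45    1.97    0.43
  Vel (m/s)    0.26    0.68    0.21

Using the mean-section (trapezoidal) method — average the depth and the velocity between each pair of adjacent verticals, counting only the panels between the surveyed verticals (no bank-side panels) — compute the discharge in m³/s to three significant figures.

Panel 1-2: Δb = 1.98 m, d̄ = (0.45+1.97)/2 = 1.21, v̄ = (0.26+0.68)/2 = 0.47 → q = 1.98×1.21×0.47 = 1.126 m³/s
Panel 2-3: Δb = 4.18 m, d̄ = (1.97+0.43)/2 = 1.2, v̄ = (0.68+0.21)/2 = 0.445 → q = 4.18×1.2×0.445 = 2.232 m³/s
Q = Σ q = 3.358 m³/s

3.36 m³/s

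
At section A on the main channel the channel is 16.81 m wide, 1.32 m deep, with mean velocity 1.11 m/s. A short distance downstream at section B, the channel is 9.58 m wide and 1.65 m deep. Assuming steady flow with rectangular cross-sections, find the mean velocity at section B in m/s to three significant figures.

Q = A₁V₁ = (16.81×1.32) × 1.11 = 24.63 m³/s
A₂ = 9.58 × 1.65 = 15.81 m²
V₂ = Q/A₂ = 24.63/15.81 = 1.558 m/s

1.56 m/s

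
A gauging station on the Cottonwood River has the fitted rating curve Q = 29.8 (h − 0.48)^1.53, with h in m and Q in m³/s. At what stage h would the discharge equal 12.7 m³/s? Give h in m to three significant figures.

1.05 m

h − h₀ = (Q/C)^(1/b) = (12.7/29.8)^(1/1.53) = 0.5727 m
h = 0.48 + 0.5727 = 1.053 m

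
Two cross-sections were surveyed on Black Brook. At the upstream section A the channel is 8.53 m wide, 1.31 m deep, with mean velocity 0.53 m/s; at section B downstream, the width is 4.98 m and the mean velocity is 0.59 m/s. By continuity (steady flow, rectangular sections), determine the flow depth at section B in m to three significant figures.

Q = A₁V₁ = (8.53×1.31) × 0.53 = 5.922 m³/s
d₂ = Q/(b₂ V₂) = 5.922/(4.98×0.59) = 2.016 m

2.02 m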